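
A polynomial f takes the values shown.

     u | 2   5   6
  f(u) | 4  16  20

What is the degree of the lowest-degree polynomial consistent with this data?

Divided differences on the nodes 2, 5, 6:
  order 0: 4  16  20
  order 1: 4  4
  order 2: 0
The order-1 divided differences are all 4 (nonzero) and every higher order vanishes, so the data lies on a polynomial of degree exactly 1.

1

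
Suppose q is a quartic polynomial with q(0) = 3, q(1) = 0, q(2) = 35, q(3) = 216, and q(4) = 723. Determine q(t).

Write q(t) = at^4 + bt^3 + ct^2 + dt + e. Substituting each data point gives a linear system:
  e = 3
  a + b + c + d + e = 0
  16a + 8b + 4c + 2d + e = 35
  81a + 27b + 9c + 3d + e = 216
  256a + 64b + 16c + 4d + e = 723
Solving the system yields a = 3, b = 0, c = -2, d = -4, e = 3.
So q(t) = 3t^4 - 2t^2 - 4t + 3.
Check: q(2) = 35. ✓

q(t) = 3t^4 - 2t^2 - 4t + 3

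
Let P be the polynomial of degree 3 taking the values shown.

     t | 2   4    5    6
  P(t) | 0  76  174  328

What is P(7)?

550

Write P(t) = at^3 + bt^2 + ct + d. Substituting each data point gives a linear system:
  8a + 4b + 2c + d = 0
  64a + 16b + 4c + d = 76
  125a + 25b + 5c + d = 174
  216a + 36b + 6c + d = 328
Solving the system yields a = 2, b = -2, c = -6, d = 4.
So P(t) = 2t^3 - 2t^2 - 6t + 4.
Then P(7) = 550.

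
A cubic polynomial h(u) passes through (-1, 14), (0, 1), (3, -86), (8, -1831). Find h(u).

Using the Lagrange interpolation formula with nodes -1, 0, 3, 8:
  L_0(u) = u(u - 3)(u - 8) / -36
  L_1(u) = (u + 1)(u - 3)(u - 8) / 24
  L_2(u) = (u + 1)u(u - 8) / -60
  L_3(u) = (u + 1)u(u - 3) / 360
Then h(u) = 14·L_0(u) + 1·L_1(u) - 86·L_2(u) - 1831·L_3(u).
Expanding and collecting terms gives h(u) = -4u^3 + 4u^2 - 5u + 1.
Check: h(0) = 1. ✓

h(u) = -4u^3 + 4u^2 - 5u + 1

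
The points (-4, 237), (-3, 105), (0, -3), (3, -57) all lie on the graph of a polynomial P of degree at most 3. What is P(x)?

P(x) = -3x^3 + 3x^2 - 3

Write P(x) = ax^3 + bx^2 + cx + d. Substituting each data point gives a linear system:
  -64a + 16b - 4c + d = 237
  -27a + 9b - 3c + d = 105
  d = -3
  27a + 9b + 3c + d = -57
Solving the system yields a = -3, b = 3, c = 0, d = -3.
So P(x) = -3x^3 + 3x^2 - 3.
Check: P(0) = -3. ✓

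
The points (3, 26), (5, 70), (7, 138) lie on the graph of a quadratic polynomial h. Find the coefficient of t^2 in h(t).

Write h(t) = at^2 + bt + c. Substituting each data point gives a linear system:
  9a + 3b + c = 26
  25a + 5b + c = 70
  49a + 7b + c = 138
Solving the system yields a = 3, b = -2, c = 5.
So h(t) = 3t^2 - 2t + 5.
The leading coefficient is 3.

3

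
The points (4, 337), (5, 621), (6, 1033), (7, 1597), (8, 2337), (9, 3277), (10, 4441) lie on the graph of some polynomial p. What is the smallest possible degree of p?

Forward differences of the values at x = 4, 5, 6, 7, 8, 9, 10:
  p  : 337  621  1033  1597  2337  3277  4441
  Δ  : 284  412  564  740  940  1164
  Δ^2: 128  152  176  200  224
  Δ^3: 24  24  24  24
  Δ^4: 0  0  0
  Δ^5: 0  0
  Δ^6: 0
The third differences are constant (24) and nonzero, while all higher differences vanish, so the minimal degree is 3.

3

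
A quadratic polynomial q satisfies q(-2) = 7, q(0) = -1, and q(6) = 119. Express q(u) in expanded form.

Write q(u) = au^2 + bu + c. Substituting each data point gives a linear system:
  4a - 2b + c = 7
  c = -1
  36a + 6b + c = 119
Solving the system yields a = 3, b = 2, c = -1.
So q(u) = 3u² + 2u - 1.
Check: q(6) = 119. ✓

q(u) = 3u^2 + 2u - 1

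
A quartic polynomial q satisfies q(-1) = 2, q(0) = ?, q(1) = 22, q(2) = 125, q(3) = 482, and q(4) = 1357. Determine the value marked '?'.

On equispaced nodes a degree-4 polynomial has vanishing fifth forward difference, so
  - q(-1) + 5·q(0) - 10·q(1) + 10·q(2) - 5·q(3) + q(4) = 0.
Substituting the known values and solving for q(0):
  5·q(0) = 25
  q(0) = 5.

5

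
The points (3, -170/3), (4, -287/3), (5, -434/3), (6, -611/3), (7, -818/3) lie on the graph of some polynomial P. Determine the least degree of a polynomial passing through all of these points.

2

Forward differences of the values at n = 3, 4, 5, 6, 7:
  P  : -170/3  -287/3  -434/3  -611/3  -818/3
  Δ  : -39  -49  -59  -69
  Δ^2: -10  -10  -10
  Δ^3: 0  0
  Δ^4: 0
The second differences are constant (-10) and nonzero, while all higher differences vanish, so the minimal degree is 2.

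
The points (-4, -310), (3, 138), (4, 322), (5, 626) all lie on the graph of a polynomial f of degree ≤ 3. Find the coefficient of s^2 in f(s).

Write f(s) = as^3 + bs^2 + cs + d. Substituting each data point gives a linear system:
  -64a + 16b - 4c + d = -310
  27a + 9b + 3c + d = 138
  64a + 16b + 4c + d = 322
  125a + 25b + 5c + d = 626
Solving the system yields a = 5, b = 0, c = -1, d = 6.
So f(s) = 5s^3 - s + 6.
The coefficient of s^2 is 0.

0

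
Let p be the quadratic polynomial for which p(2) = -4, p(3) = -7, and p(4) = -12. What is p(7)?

Write p(t) = at^2 + bt + c. Substituting each data point gives a linear system:
  4a + 2b + c = -4
  9a + 3b + c = -7
  16a + 4b + c = -12
Solving the system yields a = -1, b = 2, c = -4.
So p(t) = -t^2 + 2t - 4.
Then p(7) = -39.

-39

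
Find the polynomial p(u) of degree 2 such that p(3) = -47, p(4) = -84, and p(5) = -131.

Using the Lagrange interpolation formula with nodes 3, 4, 5:
  L_0(u) = (u - 4)(u - 5) / 2
  L_1(u) = (u - 3)(u - 5) / -1
  L_2(u) = (u - 3)(u - 4) / 2
Then p(u) = -47·L_0(u) - 84·L_1(u) - 131·L_2(u).
Expanding and collecting terms gives p(u) = -5u² - 2u + 4.
Check: p(3) = -47. ✓

p(u) = -5u^2 - 2u + 4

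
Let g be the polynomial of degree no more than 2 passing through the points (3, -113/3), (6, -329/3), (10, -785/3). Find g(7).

-425/3

Write g(n) = an^2 + bn + c. Substituting each data point gives a linear system:
  9a + 3b + c = -113/3
  36a + 6b + c = -329/3
  100a + 10b + c = -785/3
Solving the system yields a = -2, b = -6, c = -5/3.
So g(n) = -2n² - 6n - 5/3.
Then g(7) = -425/3.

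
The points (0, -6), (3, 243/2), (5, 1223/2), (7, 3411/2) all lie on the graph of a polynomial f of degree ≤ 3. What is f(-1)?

-13/2

Using the Lagrange interpolation formula with nodes 0, 3, 5, 7:
  L_0(t) = (t - 3)(t - 5)(t - 7) / -105
  L_1(t) = t(t - 5)(t - 7) / 24
  L_2(t) = t(t - 3)(t - 7) / -20
  L_3(t) = t(t - 3)(t - 5) / 56
Then f(t) = -6·L_0(t) + 243/2·L_1(t) + 1223/2·L_2(t) + 3411/2·L_3(t).
Expanding and collecting terms gives f(t) = 5t³ + (1/2)t² - 4t - 6.
Evaluating at t = -1: f(-1) = -13/2.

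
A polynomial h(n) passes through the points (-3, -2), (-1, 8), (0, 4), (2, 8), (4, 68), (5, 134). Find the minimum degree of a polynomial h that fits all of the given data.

Divided differences on the nodes -3, -1, 0, 2, 4, 5:
  order 0: -2  8  4  8  68  134
  order 1: 5  -4  2  30  66
  order 2: -3  2  7  12
  order 3: 1  1  1
  order 4: 0  0
  order 5: 0
The order-3 divided differences are all 1 (nonzero) and every higher order vanishes, so the data lies on a polynomial of degree exactly 3.

3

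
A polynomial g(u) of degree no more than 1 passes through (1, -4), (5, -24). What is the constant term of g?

1

Write g(u) = au + b. Substituting each data point gives a linear system:
  a + b = -4
  5a + b = -24
Solving the system yields a = -5, b = 1.
So g(u) = -5u + 1.
The constant term is 1.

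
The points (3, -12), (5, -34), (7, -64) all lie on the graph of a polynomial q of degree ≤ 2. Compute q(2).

-4

Using the Lagrange interpolation formula with nodes 3, 5, 7:
  L_0(u) = (u - 5)(u - 7) / 8
  L_1(u) = (u - 3)(u - 7) / -4
  L_2(u) = (u - 3)(u - 5) / 8
Then q(u) = -12·L_0(u) - 34·L_1(u) - 64·L_2(u).
Expanding and collecting terms gives q(u) = -u^2 - 3u + 6.
Evaluating at u = 2: q(2) = -4.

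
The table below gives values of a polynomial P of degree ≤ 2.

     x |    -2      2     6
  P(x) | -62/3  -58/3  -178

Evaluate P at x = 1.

Using the Lagrange interpolation formula with nodes -2, 2, 6:
  L_0(x) = (x - 2)(x - 6) / 32
  L_1(x) = (x + 2)(x - 6) / -16
  L_2(x) = (x + 2)(x - 2) / 32
Then P(x) = -62/3·L_0(x) - 58/3·L_1(x) - 178·L_2(x).
Expanding and collecting terms gives P(x) = -5x² + (1/3)x.
Evaluating at x = 1: P(1) = -14/3.

-14/3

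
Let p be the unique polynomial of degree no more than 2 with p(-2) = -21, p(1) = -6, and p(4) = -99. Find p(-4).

Forward differences of the values at s = -2, 1, 4:
  p  : -21  -6  -99
  Δ  : 15  -93
  Δ^2: -108
The second differences are constant, confirming degree 2.
Interpolating (Newton forward form) and evaluating at s = -4 gives p(-4) = -91.

-91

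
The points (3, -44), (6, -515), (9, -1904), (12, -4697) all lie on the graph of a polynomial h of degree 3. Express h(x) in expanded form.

h(x) = -3x^3 + 3x^2 + 5x - 5

Write h(x) = ax^3 + bx^2 + cx + d. Substituting each data point gives a linear system:
  27a + 9b + 3c + d = -44
  216a + 36b + 6c + d = -515
  729a + 81b + 9c + d = -1904
  1728a + 144b + 12c + d = -4697
Solving the system yields a = -3, b = 3, c = 5, d = -5.
So h(x) = -3x^3 + 3x^2 + 5x - 5.
Check: h(6) = -515. ✓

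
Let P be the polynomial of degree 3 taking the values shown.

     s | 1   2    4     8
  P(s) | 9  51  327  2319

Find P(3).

Write P(s) = as^3 + bs^2 + cs + d. Substituting each data point gives a linear system:
  a + b + c + d = 9
  8a + 4b + 2c + d = 51
  64a + 16b + 4c + d = 327
  512a + 64b + 8c + d = 2319
Solving the system yields a = 4, b = 4, c = 2, d = -1.
So P(s) = 4s³ + 4s² + 2s - 1.
Then P(3) = 149.

149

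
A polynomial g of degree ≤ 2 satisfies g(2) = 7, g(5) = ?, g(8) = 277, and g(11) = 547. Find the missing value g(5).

97

The 3 known points determine the degree-2 polynomial uniquely.
Write g(n) = an^2 + bn + c. Substituting each data point gives a linear system:
  4a + 2b + c = 7
  64a + 8b + c = 277
  121a + 11b + c = 547
Solving the system yields a = 5, b = -5, c = -3.
So g(n) = 5n² - 5n - 3.
Then g(5) = 97.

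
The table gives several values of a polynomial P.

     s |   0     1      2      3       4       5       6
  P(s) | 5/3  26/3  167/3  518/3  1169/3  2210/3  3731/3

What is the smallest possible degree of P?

3

Forward differences of the values at s = 0, 1, 2, 3, 4, 5, 6:
  P  : 5/3  26/3  167/3  518/3  1169/3  2210/3  3731/3
  Δ  : 7  47  117  217  347  507
  Δ^2: 40  70  100  130  160
  Δ^3: 30  30  30  30
  Δ^4: 0  0  0
  Δ^5: 0  0
  Δ^6: 0
The third differences are constant (30) and nonzero, while all higher differences vanish, so the minimal degree is 3.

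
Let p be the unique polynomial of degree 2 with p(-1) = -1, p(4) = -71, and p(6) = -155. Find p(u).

p(u) = -4u^2 - 2u + 1

Using the Lagrange interpolation formula with nodes -1, 4, 6:
  L_0(u) = (u - 4)(u - 6) / 35
  L_1(u) = (u + 1)(u - 6) / -10
  L_2(u) = (u + 1)(u - 4) / 14
Then p(u) = -1·L_0(u) - 71·L_1(u) - 155·L_2(u).
Expanding and collecting terms gives p(u) = -4u² - 2u + 1.
Check: p(-1) = -1. ✓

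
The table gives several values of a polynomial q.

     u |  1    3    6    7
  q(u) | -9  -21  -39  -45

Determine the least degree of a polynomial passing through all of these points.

Divided differences on the nodes 1, 3, 6, 7:
  order 0: -9  -21  -39  -45
  order 1: -6  -6  -6
  order 2: 0  0
  order 3: 0
The order-1 divided differences are all -6 (nonzero) and every higher order vanishes, so the data lies on a polynomial of degree exactly 1.

1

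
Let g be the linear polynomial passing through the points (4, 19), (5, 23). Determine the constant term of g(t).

3

Write g(t) = at + b. Substituting each data point gives a linear system:
  4a + b = 19
  5a + b = 23
Solving the system yields a = 4, b = 3.
So g(t) = 4t + 3.
The constant term is 3.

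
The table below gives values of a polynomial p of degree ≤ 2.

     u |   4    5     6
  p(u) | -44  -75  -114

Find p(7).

-161

Forward differences of the values at u = 4, 5, 6:
  p  : -44  -75  -114
  Δ  : -31  -39
  Δ^2: -8
The second differences are constant, confirming degree 2.
Interpolating (Newton forward form) and evaluating at u = 7 gives p(7) = -161.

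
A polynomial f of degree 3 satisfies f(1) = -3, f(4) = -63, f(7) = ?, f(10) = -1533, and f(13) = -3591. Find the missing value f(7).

On equispaced nodes a degree-3 polynomial has vanishing fourth forward difference, so
  f(1) - 4·f(4) + 6·f(7) - 4·f(10) + f(13) = 0.
Substituting the known values and solving for f(7):
  6·f(7) = -2790
  f(7) = -465.

-465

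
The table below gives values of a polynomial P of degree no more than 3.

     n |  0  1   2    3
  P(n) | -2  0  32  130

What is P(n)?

P(n) = 6n^3 - 3n^2 - n - 2

Using the Lagrange interpolation formula with nodes 0, 1, 2, 3:
  L_0(n) = (n - 1)(n - 2)(n - 3) / -6
  L_1(n) = n(n - 2)(n - 3) / 2
  L_2(n) = n(n - 1)(n - 3) / -2
  L_3(n) = n(n - 1)(n - 2) / 6
Then P(n) = -2·L_0(n) + 0·L_1(n) + 32·L_2(n) + 130·L_3(n).
Expanding and collecting terms gives P(n) = 6n^3 - 3n^2 - n - 2.
Check: P(0) = -2. ✓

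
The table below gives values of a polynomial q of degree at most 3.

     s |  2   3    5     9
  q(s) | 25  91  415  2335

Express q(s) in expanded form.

q(s) = 3s^3 + 2s^2 - s - 5

Write q(s) = as^3 + bs^2 + cs + d. Substituting each data point gives a linear system:
  8a + 4b + 2c + d = 25
  27a + 9b + 3c + d = 91
  125a + 25b + 5c + d = 415
  729a + 81b + 9c + d = 2335
Solving the system yields a = 3, b = 2, c = -1, d = -5.
So q(s) = 3s^3 + 2s^2 - s - 5.
Check: q(2) = 25. ✓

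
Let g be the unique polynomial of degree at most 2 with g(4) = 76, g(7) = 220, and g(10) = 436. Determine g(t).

Write g(t) = at^2 + bt + c. Substituting each data point gives a linear system:
  16a + 4b + c = 76
  49a + 7b + c = 220
  100a + 10b + c = 436
Solving the system yields a = 4, b = 4, c = -4.
So g(t) = 4t^2 + 4t - 4.
Check: g(7) = 220. ✓

g(t) = 4t^2 + 4t - 4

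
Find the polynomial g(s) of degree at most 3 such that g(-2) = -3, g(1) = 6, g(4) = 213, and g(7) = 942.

Using the Lagrange interpolation formula with nodes -2, 1, 4, 7:
  L_0(s) = (s - 1)(s - 4)(s - 7) / -162
  L_1(s) = (s + 2)(s - 4)(s - 7) / 54
  L_2(s) = (s + 2)(s - 1)(s - 7) / -54
  L_3(s) = (s + 2)(s - 1)(s - 4) / 162
Then g(s) = -3·L_0(s) + 6·L_1(s) + 213·L_2(s) + 942·L_3(s).
Expanding and collecting terms gives g(s) = 2s^3 + 5s^2 + 2s - 3.
Check: g(7) = 942. ✓

g(s) = 2s^3 + 5s^2 + 2s - 3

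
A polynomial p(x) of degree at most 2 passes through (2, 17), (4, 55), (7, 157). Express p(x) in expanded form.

Write p(x) = ax^2 + bx + c. Substituting each data point gives a linear system:
  4a + 2b + c = 17
  16a + 4b + c = 55
  49a + 7b + c = 157
Solving the system yields a = 3, b = 1, c = 3.
So p(x) = 3x^2 + x + 3.
Check: p(2) = 17. ✓

p(x) = 3x^2 + x + 3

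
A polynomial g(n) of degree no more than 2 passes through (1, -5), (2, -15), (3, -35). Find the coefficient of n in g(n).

5

Write g(n) = an^2 + bn + c. Substituting each data point gives a linear system:
  a + b + c = -5
  4a + 2b + c = -15
  9a + 3b + c = -35
Solving the system yields a = -5, b = 5, c = -5.
So g(n) = -5n² + 5n - 5.
The coefficient of n is 5.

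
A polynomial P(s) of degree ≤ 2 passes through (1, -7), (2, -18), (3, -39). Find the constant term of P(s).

-6

Write P(s) = as^2 + bs + c. Substituting each data point gives a linear system:
  a + b + c = -7
  4a + 2b + c = -18
  9a + 3b + c = -39
Solving the system yields a = -5, b = 4, c = -6.
So P(s) = -5s² + 4s - 6.
The constant term is -6.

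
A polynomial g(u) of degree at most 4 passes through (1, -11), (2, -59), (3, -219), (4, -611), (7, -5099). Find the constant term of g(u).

-3

Write g(u) = au^4 + bu^3 + cu^2 + du + e. Substituting each data point gives a linear system:
  a + b + c + d + e = -11
  16a + 8b + 4c + 2d + e = -59
  81a + 27b + 9c + 3d + e = -219
  256a + 64b + 16c + 4d + e = -611
  2401a + 343b + 49c + 7d + e = -5099
Solving the system yields a = -2, b = 0, c = -6, d = 0, e = -3.
So g(u) = -2u⁴ - 6u² - 3.
The constant term is -3.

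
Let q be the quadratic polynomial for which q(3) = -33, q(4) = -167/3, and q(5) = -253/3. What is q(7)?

Write q(s) = as^2 + bs + c. Substituting each data point gives a linear system:
  9a + 3b + c = -33
  16a + 4b + c = -167/3
  25a + 5b + c = -253/3
Solving the system yields a = -3, b = -5/3, c = -1.
So q(s) = -3s^2 - (5/3)s - 1.
Then q(7) = -479/3.

-479/3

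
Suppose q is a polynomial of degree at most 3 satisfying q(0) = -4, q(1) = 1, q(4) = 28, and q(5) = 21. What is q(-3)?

Write q(t) = at^3 + bt^2 + ct + d. Substituting each data point gives a linear system:
  d = -4
  a + b + c + d = 1
  64a + 16b + 4c + d = 28
  125a + 25b + 5c + d = 21
Solving the system yields a = -1, b = 6, c = 0, d = -4.
So q(t) = -t^3 + 6t^2 - 4.
Then q(-3) = 77.

77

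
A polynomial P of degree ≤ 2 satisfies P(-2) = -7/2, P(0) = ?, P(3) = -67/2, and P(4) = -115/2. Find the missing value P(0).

5/2

The 3 known points determine the degree-2 polynomial uniquely.
Write P(s) = as^2 + bs + c. Substituting each data point gives a linear system:
  4a - 2b + c = -7/2
  9a + 3b + c = -67/2
  16a + 4b + c = -115/2
Solving the system yields a = -3, b = -3, c = 5/2.
So P(s) = -3s^2 - 3s + 5/2.
Then P(0) = 5/2.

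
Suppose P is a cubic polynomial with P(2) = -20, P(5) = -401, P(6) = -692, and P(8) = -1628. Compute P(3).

Using the Lagrange interpolation formula with nodes 2, 5, 6, 8:
  L_0(x) = (x - 5)(x - 6)(x - 8) / -72
  L_1(x) = (x - 2)(x - 6)(x - 8) / 9
  L_2(x) = (x - 2)(x - 5)(x - 8) / -8
  L_3(x) = (x - 2)(x - 5)(x - 6) / 36
Then P(x) = -20·L_0(x) - 401·L_1(x) - 692·L_2(x) - 1628·L_3(x).
Expanding and collecting terms gives P(x) = -3x^3 - 2x^2 + 4x + 4.
Evaluating at x = 3: P(3) = -83.

-83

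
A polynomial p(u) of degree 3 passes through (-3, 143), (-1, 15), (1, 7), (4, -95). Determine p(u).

p(u) = -3u^3 + 6u^2 - u + 5

Write p(u) = au^3 + bu^2 + cu + d. Substituting each data point gives a linear system:
  -27a + 9b - 3c + d = 143
  -a + b - c + d = 15
  a + b + c + d = 7
  64a + 16b + 4c + d = -95
Solving the system yields a = -3, b = 6, c = -1, d = 5.
So p(u) = -3u^3 + 6u^2 - u + 5.
Check: p(-3) = 143. ✓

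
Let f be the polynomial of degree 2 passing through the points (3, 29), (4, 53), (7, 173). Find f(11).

445

Write f(n) = an^2 + bn + c. Substituting each data point gives a linear system:
  9a + 3b + c = 29
  16a + 4b + c = 53
  49a + 7b + c = 173
Solving the system yields a = 4, b = -4, c = 5.
So f(n) = 4n² - 4n + 5.
Then f(11) = 445.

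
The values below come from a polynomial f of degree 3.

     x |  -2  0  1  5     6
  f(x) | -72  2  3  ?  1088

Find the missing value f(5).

The 4 known points determine the degree-3 polynomial uniquely.
Write f(x) = ax^3 + bx^2 + cx + d. Substituting each data point gives a linear system:
  -8a + 4b - 2c + d = -72
  d = 2
  a + b + c + d = 3
  216a + 36b + 6c + d = 1088
Solving the system yields a = 6, b = -6, c = 1, d = 2.
So f(x) = 6x³ - 6x² + x + 2.
Then f(5) = 607.

607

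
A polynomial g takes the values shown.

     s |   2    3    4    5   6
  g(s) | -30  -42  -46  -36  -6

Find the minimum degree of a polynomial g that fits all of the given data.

3

Forward differences of the values at s = 2, 3, 4, 5, 6:
  g  : -30  -42  -46  -36  -6
  Δ  : -12  -4  10  30
  Δ^2: 8  14  20
  Δ^3: 6  6
  Δ^4: 0
The third differences are constant (6) and nonzero, while all higher differences vanish, so the minimal degree is 3.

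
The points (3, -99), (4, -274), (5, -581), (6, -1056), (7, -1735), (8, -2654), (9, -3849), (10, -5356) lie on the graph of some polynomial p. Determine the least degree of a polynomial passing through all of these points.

3

Forward differences of the values at x = 3, 4, 5, 6, 7, 8, 9, 10:
  p  : -99  -274  -581  -1056  -1735  -2654  -3849  -5356
  Δ  : -175  -307  -475  -679  -919  -1195  -1507
  Δ^2: -132  -168  -204  -240  -276  -312
  Δ^3: -36  -36  -36  -36  -36
  Δ^4: 0  0  0  0
  Δ^5: 0  0  0
  Δ^6: 0  0
  Δ^7: 0
The third differences are constant (-36) and nonzero, while all higher differences vanish, so the minimal degree is 3.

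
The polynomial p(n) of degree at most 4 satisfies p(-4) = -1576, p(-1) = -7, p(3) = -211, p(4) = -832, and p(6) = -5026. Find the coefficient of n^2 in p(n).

5

Write p(n) = an^4 + bn^3 + cn^2 + dn + e. Substituting each data point gives a linear system:
  256a - 64b + 16c - 4d + e = -1576
  a - b + c - d + e = -7
  81a + 27b + 9c + 3d + e = -211
  256a + 64b + 16c + 4d + e = -832
  1296a + 216b + 36c + 6d + e = -5026
Solving the system yields a = -5, b = 6, c = 5, d = -3, e = -4.
So p(n) = -5n^4 + 6n^3 + 5n^2 - 3n - 4.
The coefficient of n^2 is 5.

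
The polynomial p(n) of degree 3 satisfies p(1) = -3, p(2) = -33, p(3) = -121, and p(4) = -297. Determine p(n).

p(n) = -5n^3 + n^2 + 2n - 1

Write p(n) = an^3 + bn^2 + cn + d. Substituting each data point gives a linear system:
  a + b + c + d = -3
  8a + 4b + 2c + d = -33
  27a + 9b + 3c + d = -121
  64a + 16b + 4c + d = -297
Solving the system yields a = -5, b = 1, c = 2, d = -1.
So p(n) = -5n^3 + n^2 + 2n - 1.
Check: p(1) = -3. ✓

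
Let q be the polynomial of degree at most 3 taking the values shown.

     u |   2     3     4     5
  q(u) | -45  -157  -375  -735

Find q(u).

q(u) = -6u^3 + u^2 - 3u + 5

Write q(u) = au^3 + bu^2 + cu + d. Substituting each data point gives a linear system:
  8a + 4b + 2c + d = -45
  27a + 9b + 3c + d = -157
  64a + 16b + 4c + d = -375
  125a + 25b + 5c + d = -735
Solving the system yields a = -6, b = 1, c = -3, d = 5.
So q(u) = -6u^3 + u^2 - 3u + 5.
Check: q(5) = -735. ✓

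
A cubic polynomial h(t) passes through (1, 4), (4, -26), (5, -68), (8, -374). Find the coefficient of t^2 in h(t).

2

Write h(t) = at^3 + bt^2 + ct + d. Substituting each data point gives a linear system:
  a + b + c + d = 4
  64a + 16b + 4c + d = -26
  125a + 25b + 5c + d = -68
  512a + 64b + 8c + d = -374
Solving the system yields a = -1, b = 2, c = 1, d = 2.
So h(t) = -t^3 + 2t^2 + t + 2.
The coefficient of t^2 is 2.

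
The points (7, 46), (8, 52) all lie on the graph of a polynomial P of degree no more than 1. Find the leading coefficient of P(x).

6

Write P(x) = ax + b. Substituting each data point gives a linear system:
  7a + b = 46
  8a + b = 52
Solving the system yields a = 6, b = 4.
So P(x) = 6x + 4.
The leading coefficient is 6.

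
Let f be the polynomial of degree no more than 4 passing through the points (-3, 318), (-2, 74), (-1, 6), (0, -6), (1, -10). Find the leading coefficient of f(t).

3

Write f(t) = at^4 + bt^3 + ct^2 + dt + e. Substituting each data point gives a linear system:
  81a - 27b + 9c - 3d + e = 318
  16a - 8b + 4c - 2d + e = 74
  a - b + c - d + e = 6
  e = -6
  a + b + c + d + e = -10
Solving the system yields a = 3, b = -2, c = 1, d = -6, e = -6.
So f(t) = 3t⁴ - 2t³ + t² - 6t - 6.
The leading coefficient is 3.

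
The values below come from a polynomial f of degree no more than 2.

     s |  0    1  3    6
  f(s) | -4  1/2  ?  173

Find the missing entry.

79/2

The 3 known points determine the degree-2 polynomial uniquely.
Write f(s) = as^2 + bs + c. Substituting each data point gives a linear system:
  c = -4
  a + b + c = 1/2
  36a + 6b + c = 173
Solving the system yields a = 5, b = -1/2, c = -4.
So f(s) = 5s^2 - (1/2)s - 4.
Then f(3) = 79/2.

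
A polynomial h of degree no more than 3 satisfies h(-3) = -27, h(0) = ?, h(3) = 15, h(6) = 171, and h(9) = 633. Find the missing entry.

On equispaced nodes a degree-3 polynomial has vanishing fourth forward difference, so
  h(-3) - 4·h(0) + 6·h(3) - 4·h(6) + h(9) = 0.
Substituting the known values and solving for h(0):
  -4·h(0) = -12
  h(0) = 3.

3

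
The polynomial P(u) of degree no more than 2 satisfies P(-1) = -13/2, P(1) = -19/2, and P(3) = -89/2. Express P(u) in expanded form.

P(u) = -4u^2 - (3/2)u - 4

Write P(u) = au^2 + bu + c. Substituting each data point gives a linear system:
  a - b + c = -13/2
  a + b + c = -19/2
  9a + 3b + c = -89/2
Solving the system yields a = -4, b = -3/2, c = -4.
So P(u) = -4u² - (3/2)u - 4.
Check: P(-1) = -13/2. ✓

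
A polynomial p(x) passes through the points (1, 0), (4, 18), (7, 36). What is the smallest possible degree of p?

Forward differences of the values at x = 1, 4, 7:
  p  : 0  18  36
  Δ  : 18  18
  Δ^2: 0
The first differences are constant (18) and nonzero, while all higher differences vanish, so the minimal degree is 1.

1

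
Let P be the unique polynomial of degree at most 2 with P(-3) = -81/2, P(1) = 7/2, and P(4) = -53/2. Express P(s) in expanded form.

P(s) = -3s^2 + 5s + 3/2

Write P(s) = as^2 + bs + c. Substituting each data point gives a linear system:
  9a - 3b + c = -81/2
  a + b + c = 7/2
  16a + 4b + c = -53/2
Solving the system yields a = -3, b = 5, c = 3/2.
So P(s) = -3s^2 + 5s + 3/2.
Check: P(4) = -53/2. ✓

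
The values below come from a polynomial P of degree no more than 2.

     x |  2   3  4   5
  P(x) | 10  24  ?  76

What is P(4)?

The 3 known points determine the degree-2 polynomial uniquely.
Write P(x) = ax^2 + bx + c. Substituting each data point gives a linear system:
  4a + 2b + c = 10
  9a + 3b + c = 24
  25a + 5b + c = 76
Solving the system yields a = 4, b = -6, c = 6.
So P(x) = 4x^2 - 6x + 6.
Then P(4) = 46.

46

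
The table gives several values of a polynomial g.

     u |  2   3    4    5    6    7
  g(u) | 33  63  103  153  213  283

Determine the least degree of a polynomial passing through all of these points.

Forward differences of the values at u = 2, 3, 4, 5, 6, 7:
  g  : 33  63  103  153  213  283
  Δ  : 30  40  50  60  70
  Δ^2: 10  10  10  10
  Δ^3: 0  0  0
  Δ^4: 0  0
  Δ^5: 0
The second differences are constant (10) and nonzero, while all higher differences vanish, so the minimal degree is 2.

2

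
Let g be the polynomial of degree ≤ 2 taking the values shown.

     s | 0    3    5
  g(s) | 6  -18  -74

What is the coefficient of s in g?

Write g(s) = as^2 + bs + c. Substituting each data point gives a linear system:
  c = 6
  9a + 3b + c = -18
  25a + 5b + c = -74
Solving the system yields a = -4, b = 4, c = 6.
So g(s) = -4s^2 + 4s + 6.
The coefficient of s is 4.

4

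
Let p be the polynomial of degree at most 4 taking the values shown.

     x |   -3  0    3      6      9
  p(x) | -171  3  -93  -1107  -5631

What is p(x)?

Write p(x) = ax^4 + bx^3 + cx^2 + dx + e. Substituting each data point gives a linear system:
  81a - 27b + 9c - 3d + e = -171
  e = 3
  81a + 27b + 9c + 3d + e = -93
  1296a + 216b + 36c + 6d + e = -1107
  6561a + 729b + 81c + 9d + e = -5631
Solving the system yields a = -1, b = 2, c = -6, d = -5, e = 3.
So p(x) = -x⁴ + 2x³ - 6x² - 5x + 3.
Check: p(3) = -93. ✓

p(x) = -x^4 + 2x^3 - 6x^2 - 5x + 3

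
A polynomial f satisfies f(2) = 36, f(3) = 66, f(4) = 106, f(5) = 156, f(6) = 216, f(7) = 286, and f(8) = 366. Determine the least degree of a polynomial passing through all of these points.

2

Forward differences of the values at s = 2, 3, 4, 5, 6, 7, 8:
  f  : 36  66  106  156  216  286  366
  Δ  : 30  40  50  60  70  80
  Δ^2: 10  10  10  10  10
  Δ^3: 0  0  0  0
  Δ^4: 0  0  0
  Δ^5: 0  0
  Δ^6: 0
The second differences are constant (10) and nonzero, while all higher differences vanish, so the minimal degree is 2.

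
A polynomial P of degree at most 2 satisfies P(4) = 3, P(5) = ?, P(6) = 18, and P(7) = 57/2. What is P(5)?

On equispaced nodes a degree-2 polynomial has vanishing third forward difference, so
  - P(4) + 3·P(5) - 3·P(6) + P(7) = 0.
Substituting the known values and solving for P(5):
  3·P(5) = 57/2
  P(5) = 19/2.

19/2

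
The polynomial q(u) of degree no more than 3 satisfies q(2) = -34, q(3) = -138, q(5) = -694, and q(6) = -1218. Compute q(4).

-346

Using the Lagrange interpolation formula with nodes 2, 3, 5, 6:
  L_0(u) = (u - 3)(u - 5)(u - 6) / -12
  L_1(u) = (u - 2)(u - 5)(u - 6) / 6
  L_2(u) = (u - 2)(u - 3)(u - 6) / -6
  L_3(u) = (u - 2)(u - 3)(u - 5) / 12
Then q(u) = -34·L_0(u) - 138·L_1(u) - 694·L_2(u) - 1218·L_3(u).
Expanding and collecting terms gives q(u) = -6u^3 + 2u^2 + 6.
Evaluating at u = 4: q(4) = -346.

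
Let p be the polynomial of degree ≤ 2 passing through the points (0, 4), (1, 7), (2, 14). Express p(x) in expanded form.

p(x) = 2x^2 + x + 4

Write p(x) = ax^2 + bx + c. Substituting each data point gives a linear system:
  c = 4
  a + b + c = 7
  4a + 2b + c = 14
Solving the system yields a = 2, b = 1, c = 4.
So p(x) = 2x² + x + 4.
Check: p(0) = 4. ✓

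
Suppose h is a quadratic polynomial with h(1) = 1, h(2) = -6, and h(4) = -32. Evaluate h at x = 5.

-51

Write h(x) = ax^2 + bx + c. Substituting each data point gives a linear system:
  a + b + c = 1
  4a + 2b + c = -6
  16a + 4b + c = -32
Solving the system yields a = -2, b = -1, c = 4.
So h(x) = -2x^2 - x + 4.
Then h(5) = -51.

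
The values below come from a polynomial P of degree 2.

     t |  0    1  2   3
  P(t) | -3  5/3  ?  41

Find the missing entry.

49/3

The 3 known points determine the degree-2 polynomial uniquely.
Write P(t) = at^2 + bt + c. Substituting each data point gives a linear system:
  c = -3
  a + b + c = 5/3
  9a + 3b + c = 41
Solving the system yields a = 5, b = -1/3, c = -3.
So P(t) = 5t^2 - (1/3)t - 3.
Then P(2) = 49/3.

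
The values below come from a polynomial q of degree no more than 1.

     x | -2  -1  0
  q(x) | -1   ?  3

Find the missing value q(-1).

1

The 2 known points determine the degree-1 polynomial uniquely.
Write q(x) = ax + b. Substituting each data point gives a linear system:
  -2a + b = -1
  b = 3
Solving the system yields a = 2, b = 3.
So q(x) = 2x + 3.
Then q(-1) = 1.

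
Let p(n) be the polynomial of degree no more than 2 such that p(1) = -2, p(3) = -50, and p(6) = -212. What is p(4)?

Using the Lagrange interpolation formula with nodes 1, 3, 6:
  L_0(n) = (n - 3)(n - 6) / 10
  L_1(n) = (n - 1)(n - 6) / -6
  L_2(n) = (n - 1)(n - 3) / 15
Then p(n) = -2·L_0(n) - 50·L_1(n) - 212·L_2(n).
Expanding and collecting terms gives p(n) = -6n^2 + 4.
Evaluating at n = 4: p(4) = -92.

-92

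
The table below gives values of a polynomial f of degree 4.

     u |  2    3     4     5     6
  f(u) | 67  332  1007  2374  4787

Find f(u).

f(u) = 3u^4 + 5u^3 - 5u^2 - 1

Write f(u) = au^4 + bu^3 + cu^2 + du + e. Substituting each data point gives a linear system:
  16a + 8b + 4c + 2d + e = 67
  81a + 27b + 9c + 3d + e = 332
  256a + 64b + 16c + 4d + e = 1007
  625a + 125b + 25c + 5d + e = 2374
  1296a + 216b + 36c + 6d + e = 4787
Solving the system yields a = 3, b = 5, c = -5, d = 0, e = -1.
So f(u) = 3u⁴ + 5u³ - 5u² - 1.
Check: f(5) = 2374. ✓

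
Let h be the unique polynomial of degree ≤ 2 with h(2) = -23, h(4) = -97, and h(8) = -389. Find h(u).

h(u) = -6u^2 - u + 3

Write h(u) = au^2 + bu + c. Substituting each data point gives a linear system:
  4a + 2b + c = -23
  16a + 4b + c = -97
  64a + 8b + c = -389
Solving the system yields a = -6, b = -1, c = 3.
So h(u) = -6u^2 - u + 3.
Check: h(4) = -97. ✓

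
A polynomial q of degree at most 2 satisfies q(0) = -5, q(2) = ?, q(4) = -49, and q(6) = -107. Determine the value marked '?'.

The 3 known points determine the degree-2 polynomial uniquely.
Write q(n) = an^2 + bn + c. Substituting each data point gives a linear system:
  c = -5
  16a + 4b + c = -49
  36a + 6b + c = -107
Solving the system yields a = -3, b = 1, c = -5.
So q(n) = -3n^2 + n - 5.
Then q(2) = -15.

-15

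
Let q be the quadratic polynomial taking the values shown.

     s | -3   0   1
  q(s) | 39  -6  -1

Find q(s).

q(s) = 5s^2 - 6

Using the Lagrange interpolation formula with nodes -3, 0, 1:
  L_0(s) = s(s - 1) / 12
  L_1(s) = (s + 3)(s - 1) / -3
  L_2(s) = (s + 3)s / 4
Then q(s) = 39·L_0(s) - 6·L_1(s) - 1·L_2(s).
Expanding and collecting terms gives q(s) = 5s^2 - 6.
Check: q(-3) = 39. ✓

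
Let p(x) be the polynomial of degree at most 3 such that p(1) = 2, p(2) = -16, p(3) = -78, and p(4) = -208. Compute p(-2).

32

Forward differences of the values at x = 1, 2, 3, 4:
  p  : 2  -16  -78  -208
  Δ  : -18  -62  -130
  Δ^2: -44  -68
  Δ^3: -24
The third differences are constant, confirming degree 3.
Interpolating (Newton forward form) and evaluating at x = -2 gives p(-2) = 32.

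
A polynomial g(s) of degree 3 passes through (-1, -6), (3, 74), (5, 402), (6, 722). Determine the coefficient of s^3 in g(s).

Write g(s) = as^3 + bs^2 + cs + d. Substituting each data point gives a linear system:
  -a + b - c + d = -6
  27a + 9b + 3c + d = 74
  125a + 25b + 5c + d = 402
  216a + 36b + 6c + d = 722
Solving the system yields a = 4, b = -4, c = 0, d = 2.
So g(s) = 4s³ - 4s² + 2.
The leading coefficient is 4.

4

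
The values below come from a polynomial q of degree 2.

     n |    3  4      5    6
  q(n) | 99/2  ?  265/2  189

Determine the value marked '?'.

86

On equispaced nodes a degree-2 polynomial has vanishing third forward difference, so
  - q(3) + 3·q(4) - 3·q(5) + q(6) = 0.
Substituting the known values and solving for q(4):
  3·q(4) = 258
  q(4) = 86.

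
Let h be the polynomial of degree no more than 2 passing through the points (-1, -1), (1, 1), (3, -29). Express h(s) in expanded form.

h(s) = -4s^2 + s + 4

Write h(s) = as^2 + bs + c. Substituting each data point gives a linear system:
  a - b + c = -1
  a + b + c = 1
  9a + 3b + c = -29
Solving the system yields a = -4, b = 1, c = 4.
So h(s) = -4s² + s + 4.
Check: h(3) = -29. ✓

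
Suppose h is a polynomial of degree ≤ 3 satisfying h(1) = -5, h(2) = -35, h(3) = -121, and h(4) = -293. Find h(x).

h(x) = -5x^3 + 2x^2 - x - 1

Using the Lagrange interpolation formula with nodes 1, 2, 3, 4:
  L_0(x) = (x - 2)(x - 3)(x - 4) / -6
  L_1(x) = (x - 1)(x - 3)(x - 4) / 2
  L_2(x) = (x - 1)(x - 2)(x - 4) / -2
  L_3(x) = (x - 1)(x - 2)(x - 3) / 6
Then h(x) = -5·L_0(x) - 35·L_1(x) - 121·L_2(x) - 293·L_3(x).
Expanding and collecting terms gives h(x) = -5x^3 + 2x^2 - x - 1.
Check: h(1) = -5. ✓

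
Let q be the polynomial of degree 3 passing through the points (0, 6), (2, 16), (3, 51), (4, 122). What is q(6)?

420

Using the Lagrange interpolation formula with nodes 0, 2, 3, 4:
  L_0(u) = (u - 2)(u - 3)(u - 4) / -24
  L_1(u) = u(u - 3)(u - 4) / 4
  L_2(u) = u(u - 2)(u - 4) / -3
  L_3(u) = u(u - 2)(u - 3) / 8
Then q(u) = 6·L_0(u) + 16·L_1(u) + 51·L_2(u) + 122·L_3(u).
Expanding and collecting terms gives q(u) = 2u^3 - 3u + 6.
Evaluating at u = 6: q(6) = 420.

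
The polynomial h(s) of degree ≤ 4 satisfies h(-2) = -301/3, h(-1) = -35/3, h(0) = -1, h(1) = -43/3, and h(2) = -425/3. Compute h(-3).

-465

Using the Lagrange interpolation formula with nodes -2, -1, 0, 1, 2:
  L_0(s) = (s + 1)s(s - 1)(s - 2) / 24
  L_1(s) = (s + 2)s(s - 1)(s - 2) / -6
  L_2(s) = (s + 2)(s + 1)(s - 1)(s - 2) / 4
  L_3(s) = (s + 2)(s + 1)s(s - 2) / -6
  L_4(s) = (s + 2)(s + 1)s(s - 1) / 24
Then h(s) = -301/3·L_0(s) - 35/3·L_1(s) - 1·L_2(s) - 43/3·L_3(s) - 425/3·L_4(s).
Expanding and collecting terms gives h(s) = -6s^4 - 3s^3 - 6s^2 + (5/3)s - 1.
Evaluating at s = -3: h(-3) = -465.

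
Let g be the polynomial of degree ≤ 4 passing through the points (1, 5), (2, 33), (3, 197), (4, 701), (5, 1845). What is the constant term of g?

5

Write g(s) = as^4 + bs^3 + cs^2 + ds + e. Substituting each data point gives a linear system:
  a + b + c + d + e = 5
  16a + 8b + 4c + 2d + e = 33
  81a + 27b + 9c + 3d + e = 197
  256a + 64b + 16c + 4d + e = 701
  625a + 125b + 25c + 5d + e = 1845
Solving the system yields a = 4, b = -6, c = 4, d = -2, e = 5.
So g(s) = 4s⁴ - 6s³ + 4s² - 2s + 5.
The constant term is 5.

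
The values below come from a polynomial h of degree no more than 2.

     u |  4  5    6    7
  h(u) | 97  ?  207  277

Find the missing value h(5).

147

The 3 known points determine the degree-2 polynomial uniquely.
Write h(u) = au^2 + bu + c. Substituting each data point gives a linear system:
  16a + 4b + c = 97
  36a + 6b + c = 207
  49a + 7b + c = 277
Solving the system yields a = 5, b = 5, c = -3.
So h(u) = 5u² + 5u - 3.
Then h(5) = 147.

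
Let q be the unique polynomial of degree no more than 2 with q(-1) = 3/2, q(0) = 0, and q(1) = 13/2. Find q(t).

q(t) = 4t^2 + (5/2)t

Using the Lagrange interpolation formula with nodes -1, 0, 1:
  L_0(t) = t(t - 1) / 2
  L_1(t) = (t + 1)(t - 1) / -1
  L_2(t) = (t + 1)t / 2
Then q(t) = 3/2·L_0(t) + 0·L_1(t) + 13/2·L_2(t).
Expanding and collecting terms gives q(t) = 4t² + (5/2)t.
Check: q(-1) = 3/2. ✓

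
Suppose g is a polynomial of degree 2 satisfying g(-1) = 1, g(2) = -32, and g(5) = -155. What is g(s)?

g(s) = -5s^2 - 6s

Write g(s) = as^2 + bs + c. Substituting each data point gives a linear system:
  a - b + c = 1
  4a + 2b + c = -32
  25a + 5b + c = -155
Solving the system yields a = -5, b = -6, c = 0.
So g(s) = -5s² - 6s.
Check: g(5) = -155. ✓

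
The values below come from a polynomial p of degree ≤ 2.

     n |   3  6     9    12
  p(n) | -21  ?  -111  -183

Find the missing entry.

-57

The 3 known points determine the degree-2 polynomial uniquely.
Write p(n) = an^2 + bn + c. Substituting each data point gives a linear system:
  9a + 3b + c = -21
  81a + 9b + c = -111
  144a + 12b + c = -183
Solving the system yields a = -1, b = -3, c = -3.
So p(n) = -n^2 - 3n - 3.
Then p(6) = -57.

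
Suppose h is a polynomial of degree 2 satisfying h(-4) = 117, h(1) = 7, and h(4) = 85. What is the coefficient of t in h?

-4

Write h(t) = at^2 + bt + c. Substituting each data point gives a linear system:
  16a - 4b + c = 117
  a + b + c = 7
  16a + 4b + c = 85
Solving the system yields a = 6, b = -4, c = 5.
So h(t) = 6t² - 4t + 5.
The coefficient of t is -4.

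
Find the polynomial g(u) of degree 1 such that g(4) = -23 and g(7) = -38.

Write g(u) = au + b. Substituting each data point gives a linear system:
  4a + b = -23
  7a + b = -38
Solving the system yields a = -5, b = -3.
So g(u) = -5u - 3.
Check: g(7) = -38. ✓

g(u) = -5u - 3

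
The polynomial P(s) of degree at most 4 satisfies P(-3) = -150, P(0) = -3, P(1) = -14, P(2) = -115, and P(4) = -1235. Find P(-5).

Write P(s) = as^4 + bs^3 + cs^2 + ds + e. Substituting each data point gives a linear system:
  81a - 27b + 9c - 3d + e = -150
  e = -3
  a + b + c + d + e = -14
  16a + 8b + 4c + 2d + e = -115
  256a + 64b + 16c + 4d + e = -1235
Solving the system yields a = -3, b = -6, c = -6, d = 4, e = -3.
So P(s) = -3s⁴ - 6s³ - 6s² + 4s - 3.
Then P(-5) = -1298.

-1298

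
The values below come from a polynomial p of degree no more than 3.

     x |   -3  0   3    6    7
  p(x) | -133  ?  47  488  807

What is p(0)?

The 4 known points determine the degree-3 polynomial uniquely.
Write p(x) = ax^3 + bx^2 + cx + d. Substituting each data point gives a linear system:
  -27a + 9b - 3c + d = -133
  27a + 9b + 3c + d = 47
  216a + 36b + 6c + d = 488
  343a + 49b + 7c + d = 807
Solving the system yields a = 3, b = -5, c = 3, d = 2.
So p(x) = 3x³ - 5x² + 3x + 2.
Then p(0) = 2.

2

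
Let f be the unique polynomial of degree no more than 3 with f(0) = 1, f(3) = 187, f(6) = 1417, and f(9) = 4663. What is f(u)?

Using the Lagrange interpolation formula with nodes 0, 3, 6, 9:
  L_0(u) = (u - 3)(u - 6)(u - 9) / -162
  L_1(u) = u(u - 6)(u - 9) / 54
  L_2(u) = u(u - 3)(u - 9) / -54
  L_3(u) = u(u - 3)(u - 6) / 162
Then f(u) = 1·L_0(u) + 187·L_1(u) + 1417·L_2(u) + 4663·L_3(u).
Expanding and collecting terms gives f(u) = 6u³ + 4u² - 4u + 1.
Check: f(9) = 4663. ✓

f(u) = 6u^3 + 4u^2 - 4u + 1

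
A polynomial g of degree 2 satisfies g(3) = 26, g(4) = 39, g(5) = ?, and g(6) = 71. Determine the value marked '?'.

On equispaced nodes a degree-2 polynomial has vanishing third forward difference, so
  - g(3) + 3·g(4) - 3·g(5) + g(6) = 0.
Substituting the known values and solving for g(5):
  -3·g(5) = -162
  g(5) = 54.

54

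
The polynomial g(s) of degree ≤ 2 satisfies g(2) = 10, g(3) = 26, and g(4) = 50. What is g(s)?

Write g(s) = as^2 + bs + c. Substituting each data point gives a linear system:
  4a + 2b + c = 10
  9a + 3b + c = 26
  16a + 4b + c = 50
Solving the system yields a = 4, b = -4, c = 2.
So g(s) = 4s^2 - 4s + 2.
Check: g(2) = 10. ✓

g(s) = 4s^2 - 4s + 2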